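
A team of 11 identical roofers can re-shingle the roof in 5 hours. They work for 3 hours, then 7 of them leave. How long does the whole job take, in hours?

17/2 hours

One roofer does 1/55 of the job per hour.
After 3 hours with 11 roofers, 3/5 is done (2/5 left).
With 4 roofers the rate is 4/55, so the rest takes 2/5 ÷ 4/55 = 11/2 hours.
Total = 3 + 11/2 = 17/2 hours.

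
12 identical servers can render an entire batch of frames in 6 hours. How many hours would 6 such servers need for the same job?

Total work is 12·6 = 72 server-hours.
With 6 servers: 72/6 = 12 hours.

12 hours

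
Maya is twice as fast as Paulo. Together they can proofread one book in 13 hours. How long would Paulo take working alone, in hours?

39 hours

Let Paulo's rate be r; then Maya's rate is 2r, so together (2 + 1)r = 3r = 1/13.
Thus r = 1/39 per hour.
Paulo alone: 39 hours; Maya alone: 39/2 hours.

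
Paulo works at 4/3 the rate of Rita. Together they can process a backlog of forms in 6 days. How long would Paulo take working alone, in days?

Let Rita's rate be r; then Paulo's rate is (4/3)r, so together (4/3 + 1)r = (7/3)r = 1/6.
Thus r = 1/14 per day.
Rita alone: 14 days; Paulo alone: 21/2 days.

21/2 days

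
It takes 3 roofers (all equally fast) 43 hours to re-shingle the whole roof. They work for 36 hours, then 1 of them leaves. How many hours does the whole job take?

One roofer does 1/129 of the job per hour.
After 36 hours with 3 roofers, 36/43 is done (7/43 left).
With 2 roofers the rate is 2/129, so the rest takes 7/43 ÷ 2/129 = 21/2 hours.
Total = 36 + 21/2 = 93/2 hours.

93/2 hours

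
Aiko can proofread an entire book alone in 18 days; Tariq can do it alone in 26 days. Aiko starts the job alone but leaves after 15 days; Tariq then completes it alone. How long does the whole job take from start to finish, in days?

In 15 days Aiko does 15/18 = 5/6 of the job, leaving 1/6.
Tariq works at 1/26 per day, so finishing takes 1/6 ÷ 1/26 = 13/3 days.
Total time = 15 + 13/3 = 58/3 days.

58/3 days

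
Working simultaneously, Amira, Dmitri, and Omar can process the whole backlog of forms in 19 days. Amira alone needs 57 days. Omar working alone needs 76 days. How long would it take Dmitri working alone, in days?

Combined rate is 1/19 per day.
Known contribution: 1/57 + 1/76 = (4 + 3)/228 = 7/228 per day.
So Dmitri's rate is 1/19 − 7/228 = 5/228, meaning 228/5 days alone.

228/5 days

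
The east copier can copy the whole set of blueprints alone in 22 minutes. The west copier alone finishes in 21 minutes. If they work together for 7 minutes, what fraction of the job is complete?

43/66

Combined rate: 1/22 + 1/21 = (21 + 22)/462 = 43/462 per minute.
In 7 minutes they complete 7·43/462 = 43/66 of the job.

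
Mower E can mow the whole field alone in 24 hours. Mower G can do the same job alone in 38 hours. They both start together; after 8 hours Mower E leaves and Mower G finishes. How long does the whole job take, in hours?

In the first 8 hours the combined rate is 31/456, so 31/57 of the job is done, leaving 26/57.
After Mower E leaves the rate is 1/38 per hour; the remaining 26/57 takes 52/3 hours.
Total = 8 + 52/3 = 76/3 hours.

76/3 hours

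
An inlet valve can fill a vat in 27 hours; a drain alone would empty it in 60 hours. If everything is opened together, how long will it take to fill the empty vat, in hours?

540/11 hours

Net rate = 1/27 − 1/60 = (20 − 9)/540 = 11/540 per hour.
Filling time = 1 ÷ (11/540) = 540/11 hours.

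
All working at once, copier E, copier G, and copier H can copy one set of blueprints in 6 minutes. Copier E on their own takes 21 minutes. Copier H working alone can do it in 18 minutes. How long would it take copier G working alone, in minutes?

63/4 minutes

Combined rate is 1/6 per minute.
Known contribution: 1/21 + 1/18 = (6 + 7)/126 = 13/126 per minute.
So copier G's rate is 1/6 − 13/126 = 4/63, meaning 63/4 minutes alone.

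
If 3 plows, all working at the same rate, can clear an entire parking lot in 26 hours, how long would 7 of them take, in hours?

78/7 hours

Total work is 3·26 = 78 plow-hours.
With 7 plows: 78/7 hours.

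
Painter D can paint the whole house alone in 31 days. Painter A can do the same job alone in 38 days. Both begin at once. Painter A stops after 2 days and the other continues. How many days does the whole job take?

In the first 2 days the combined rate is 69/1178, so 69/589 of the job is done, leaving 520/589.
After painter A leaves the rate is 1/31 per day; the remaining 520/589 takes 520/19 days.
Total = 2 + 520/19 = 558/19 days.

558/19 days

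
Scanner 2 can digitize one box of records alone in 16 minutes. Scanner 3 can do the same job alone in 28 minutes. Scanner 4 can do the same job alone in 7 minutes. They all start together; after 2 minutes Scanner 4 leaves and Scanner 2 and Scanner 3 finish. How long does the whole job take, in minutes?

In the first 2 minutes the combined rate is 27/112, so 27/56 of the job is done, leaving 29/56.
After Scanner 4 leaves the rate is 11/112 per minute; the remaining 29/56 takes 58/11 minutes.
Total = 2 + 58/11 = 80/11 minutes.

80/11 minutes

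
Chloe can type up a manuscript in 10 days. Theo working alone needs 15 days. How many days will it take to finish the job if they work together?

With two workers the combined time is the product over the sum: 10·15/(10+15) = 150/25 = 6 days.

6 days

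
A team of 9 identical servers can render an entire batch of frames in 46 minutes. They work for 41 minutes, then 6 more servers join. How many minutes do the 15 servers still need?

3 minutes

One server does 1/414 of the job per minute.
After 41 minutes with 9 servers, 41/46 is done (5/46 left).
With 15 servers the rate is 15/414 = 5/138, so the rest takes 5/46 ÷ 5/138 = 3 minutes.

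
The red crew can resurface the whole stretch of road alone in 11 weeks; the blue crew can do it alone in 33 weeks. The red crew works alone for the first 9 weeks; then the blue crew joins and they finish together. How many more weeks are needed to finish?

3/2 weeks

In 9 weeks the red crew does 9/11 of the job, leaving 2/11.
The red crew and the blue crew together work at 4/33 per week, so finishing takes 2/11 ÷ 4/33 = 3/2 weeks.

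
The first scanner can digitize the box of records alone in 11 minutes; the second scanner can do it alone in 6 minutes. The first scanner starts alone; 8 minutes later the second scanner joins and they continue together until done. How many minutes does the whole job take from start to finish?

In 8 minutes the first scanner does 8/11 of the job, leaving 3/11.
The first scanner and the second scanner together work at 17/66 per minute, so finishing takes 3/11 ÷ 17/66 = 18/17 minutes.
Total time = 8 + 18/17 = 154/17 minutes.

154/17 minutes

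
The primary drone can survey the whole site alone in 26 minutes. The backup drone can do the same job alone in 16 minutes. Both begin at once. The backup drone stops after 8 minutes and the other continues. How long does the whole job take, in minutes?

13 minutes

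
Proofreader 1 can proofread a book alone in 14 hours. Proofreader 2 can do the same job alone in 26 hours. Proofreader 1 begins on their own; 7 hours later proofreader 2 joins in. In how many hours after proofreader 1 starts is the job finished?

231/20 hours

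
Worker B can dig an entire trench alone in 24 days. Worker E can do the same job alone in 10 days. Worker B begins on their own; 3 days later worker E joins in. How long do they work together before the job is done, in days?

105/17 days

In the first 3 days worker B alone does 3/24 = 1/8 of the job, leaving 7/8.
Once everyone is working, combined rate: 1/24 + 1/10 = (5 + 12)/120 = 17/120 per day.
Remaining 7/8 at 17/120 per day takes 105/17 days.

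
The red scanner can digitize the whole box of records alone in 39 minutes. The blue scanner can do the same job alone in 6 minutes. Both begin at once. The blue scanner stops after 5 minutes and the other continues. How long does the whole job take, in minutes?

13/2 minutes

In the first 5 minutes the combined rate is 5/26, so 25/26 of the job is done, leaving 1/26.
After the blue scanner leaves the rate is 1/39 per minute; the remaining 1/26 takes 3/2 minutes.
Total = 5 + 3/2 = 13/2 minutes.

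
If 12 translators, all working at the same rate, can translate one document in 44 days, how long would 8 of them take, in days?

66 days

Total work is 12·44 = 528 translator-days.
With 8 translators: 528/8 = 66 days.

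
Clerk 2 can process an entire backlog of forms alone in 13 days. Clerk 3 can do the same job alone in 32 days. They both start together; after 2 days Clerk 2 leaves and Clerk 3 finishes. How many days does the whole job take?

352/13 days

In the first 2 days the combined rate is 45/416, so 45/208 of the job is done, leaving 163/208.
After Clerk 2 leaves the rate is 1/32 per day; the remaining 163/208 takes 326/13 days.
Total = 2 + 326/13 = 352/13 days.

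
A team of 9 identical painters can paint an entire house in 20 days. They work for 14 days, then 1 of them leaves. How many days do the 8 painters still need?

One painter does 1/180 of the job per day.
After 14 days with 9 painters, 7/10 is done (3/10 left).
With 8 painters the rate is 8/180 = 2/45, so the rest takes 3/10 ÷ 2/45 = 27/4 days.

27/4 days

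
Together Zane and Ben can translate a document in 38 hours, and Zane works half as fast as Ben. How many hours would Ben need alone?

57 hours

Let Ben's rate be r; then Zane's rate is (1/2)r, so together (1/2 + 1)r = (3/2)r = 1/38.
Thus r = 1/57 per hour.
Ben alone: 57 hours; Zane alone: 114 hours.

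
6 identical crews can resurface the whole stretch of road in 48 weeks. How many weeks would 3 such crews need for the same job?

Total work is 6·48 = 288 crew-weeks.
With 3 crews: 288/3 = 96 weeks.

96 weeks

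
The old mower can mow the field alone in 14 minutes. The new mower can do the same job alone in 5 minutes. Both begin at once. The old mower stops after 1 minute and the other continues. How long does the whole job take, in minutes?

In the first 1 minute the combined rate is 19/70, so 19/70 of the job is done, leaving 51/70.
After the old mower leaves the rate is 1/5 per minute; the remaining 51/70 takes 51/14 minutes.
Total = 1 + 51/14 = 65/14 minutes.

65/14 minutes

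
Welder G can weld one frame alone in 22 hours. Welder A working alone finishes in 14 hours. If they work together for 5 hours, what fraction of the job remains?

32/77

Combined rate: 1/22 + 1/14 = (7 + 11)/154 = 18/154 = 9/77 per hour.
In 5 hours they complete 5·9/77 = 45/77 of the job.
So 32/77 remains.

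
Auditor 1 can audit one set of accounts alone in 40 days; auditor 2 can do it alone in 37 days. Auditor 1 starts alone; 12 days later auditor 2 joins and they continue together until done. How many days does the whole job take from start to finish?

In 12 days auditor 1 does 12/40 = 3/10 of the job, leaving 7/10.
Auditor 1 and auditor 2 together work at 77/1480 per day, so finishing takes 7/10 ÷ 77/1480 = 148/11 days.
Total time = 12 + 148/11 = 280/11 days.

280/11 days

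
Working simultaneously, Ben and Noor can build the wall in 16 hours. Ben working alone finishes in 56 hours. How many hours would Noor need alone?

112/5 hours

Combined rate is 1/16 per hour.
Known contribution: 1/56 per hour.
So Noor's rate is 1/16 − 1/56 = 5/112, meaning 112/5 hours alone.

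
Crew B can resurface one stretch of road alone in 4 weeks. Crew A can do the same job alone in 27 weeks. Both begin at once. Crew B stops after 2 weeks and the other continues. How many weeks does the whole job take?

In the first 2 weeks the combined rate is 31/108, so 31/54 of the job is done, leaving 23/54.
After crew B leaves the rate is 1/27 per week; the remaining 23/54 takes 23/2 weeks.
Total = 2 + 23/2 = 27/2 weeks.

27/2 weeks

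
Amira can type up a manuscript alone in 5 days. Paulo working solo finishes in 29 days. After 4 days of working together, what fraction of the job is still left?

Combined rate: 1/5 + 1/29 = (29 + 5)/145 = 34/145 per day.
In 4 days they complete 4·34/145 = 136/145 of the job.
So 9/145 remains.

9/145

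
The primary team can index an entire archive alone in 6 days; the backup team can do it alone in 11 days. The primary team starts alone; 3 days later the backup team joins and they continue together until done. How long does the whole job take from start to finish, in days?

In 3 days the primary team does 3/6 = 1/2 of the job, leaving 1/2.
The primary team and the backup team together work at 17/66 per day, so finishing takes 1/2 ÷ 17/66 = 33/17 days.
Total time = 3 + 33/17 = 84/17 days.

84/17 days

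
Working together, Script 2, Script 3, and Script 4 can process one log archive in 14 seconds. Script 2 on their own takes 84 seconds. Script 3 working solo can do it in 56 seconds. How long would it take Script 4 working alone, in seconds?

24 seconds

Combined rate is 1/14 per second.
Known contribution: 1/84 + 1/56 = (2 + 3)/168 = 5/168 per second.
So Script 4's rate is 1/14 − 5/168 = 1/24, meaning 24 seconds alone.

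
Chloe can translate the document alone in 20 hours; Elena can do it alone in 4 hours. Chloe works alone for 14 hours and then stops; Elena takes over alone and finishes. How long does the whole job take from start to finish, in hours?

In 14 hours Chloe does 14/20 = 7/10 of the job, leaving 3/10.
Elena works at 1/4 per hour, so finishing takes 3/10 ÷ 1/4 = 6/5 hours.
Total time = 14 + 6/5 = 76/5 hours.

76/5 hours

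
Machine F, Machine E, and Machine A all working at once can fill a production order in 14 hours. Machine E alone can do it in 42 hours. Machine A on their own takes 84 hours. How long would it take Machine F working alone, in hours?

Combined rate is 1/14 per hour.
Known contribution: 1/42 + 1/84 = (2 + 1)/84 = 3/84 = 1/28 per hour.
So Machine F's rate is 1/14 − 1/28 = 1/28, meaning 28 hours alone.

28 hours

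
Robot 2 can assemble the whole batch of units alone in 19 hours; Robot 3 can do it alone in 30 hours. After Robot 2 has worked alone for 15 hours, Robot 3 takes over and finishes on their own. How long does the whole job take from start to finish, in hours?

In 15 hours Robot 2 does 15/19 of the job, leaving 4/19.
Robot 3 works at 1/30 per hour, so finishing takes 4/19 ÷ 1/30 = 120/19 hours.
Total time = 15 + 120/19 = 405/19 hours.

405/19 hours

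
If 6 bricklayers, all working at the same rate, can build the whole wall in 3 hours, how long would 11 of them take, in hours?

Total work is 6·3 = 18 bricklayer-hours.
With 11 bricklayers: 18/11 hours.

18/11 hours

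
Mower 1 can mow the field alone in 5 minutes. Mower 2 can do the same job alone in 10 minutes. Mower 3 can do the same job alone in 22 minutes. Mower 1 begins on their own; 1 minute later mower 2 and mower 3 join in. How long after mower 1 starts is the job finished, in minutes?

63/19 minutes

In the first 1 minute mower 1 alone does 1/5 of the job, leaving 4/5.
Once everyone is working, combined rate: 1/5 + 1/10 + 1/22 = (22 + 11 + 5)/110 = 38/110 = 19/55 per minute.
Remaining 4/5 at 19/55 per minute takes 44/19 minutes.
Total from the start = 1 + 44/19 = 63/19 minutes.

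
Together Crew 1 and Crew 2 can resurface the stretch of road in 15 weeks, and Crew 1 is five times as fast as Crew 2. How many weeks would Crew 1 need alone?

Let Crew 2's rate be r; then Crew 1's rate is 5r, so together (5 + 1)r = 6r = 1/15.
Thus r = 1/90 per week.
Crew 2 alone: 90 weeks; Crew 1 alone: 18 weeks.

18 weeks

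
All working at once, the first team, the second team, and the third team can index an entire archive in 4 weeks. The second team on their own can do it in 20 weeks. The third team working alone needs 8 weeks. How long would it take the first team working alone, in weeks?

Combined rate is 1/4 per week.
Known contribution: 1/20 + 1/8 = (2 + 5)/40 = 7/40 per week.
So the first team's rate is 1/4 − 7/40 = 3/40, meaning 40/3 weeks alone.

40/3 weeks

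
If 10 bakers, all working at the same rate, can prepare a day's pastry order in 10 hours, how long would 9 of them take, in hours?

Total work is 10·10 = 100 baker-hours.
With 9 bakers: 100/9 hours.

100/9 hours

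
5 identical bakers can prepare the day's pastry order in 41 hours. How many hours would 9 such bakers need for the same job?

Total work is 5·41 = 205 baker-hours.
With 9 bakers: 205/9 hours.

205/9 hours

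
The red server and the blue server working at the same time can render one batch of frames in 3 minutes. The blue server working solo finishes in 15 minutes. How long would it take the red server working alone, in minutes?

Combined rate is 1/3 per minute.
Known contribution: 1/15 per minute.
So the red server's rate is 1/3 − 1/15 = 4/15, meaning 15/4 minutes alone.

15/4 minutes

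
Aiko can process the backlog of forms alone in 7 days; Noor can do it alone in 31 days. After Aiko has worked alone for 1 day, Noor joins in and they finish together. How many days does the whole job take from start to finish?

112/19 days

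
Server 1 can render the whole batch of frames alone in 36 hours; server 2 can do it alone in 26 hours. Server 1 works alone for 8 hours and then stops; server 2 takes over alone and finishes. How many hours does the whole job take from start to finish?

In 8 hours server 1 does 8/36 = 2/9 of the job, leaving 7/9.
Server 2 works at 1/26 per hour, so finishing takes 7/9 ÷ 1/26 = 182/9 hours.
Total time = 8 + 182/9 = 254/9 hours.

254/9 hours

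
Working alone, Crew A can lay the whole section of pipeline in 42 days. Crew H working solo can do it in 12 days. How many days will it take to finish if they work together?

28/3 days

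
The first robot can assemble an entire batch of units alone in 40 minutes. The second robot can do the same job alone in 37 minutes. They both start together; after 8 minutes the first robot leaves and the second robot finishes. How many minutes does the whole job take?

148/5 minutes

In the first 8 minutes the combined rate is 77/1480, so 77/185 of the job is done, leaving 108/185.
After the first robot leaves the rate is 1/37 per minute; the remaining 108/185 takes 108/5 minutes.
Total = 8 + 108/5 = 148/5 minutes.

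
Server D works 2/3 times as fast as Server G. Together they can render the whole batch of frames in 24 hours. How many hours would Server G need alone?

40 hours

Let Server G's rate be r; then Server D's rate is (2/3)r, so together (2/3 + 1)r = (5/3)r = 1/24.
Thus r = 1/40 per hour.
Server G alone: 40 hours; Server D alone: 60 hours.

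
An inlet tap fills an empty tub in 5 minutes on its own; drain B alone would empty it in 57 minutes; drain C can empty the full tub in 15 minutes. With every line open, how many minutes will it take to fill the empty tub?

Net rate = 1/5 − 1/57 − 1/15 = (57 − 5 − 19)/285 = 33/285 = 11/95 per minute.
Filling time = 1 ÷ (11/95) = 95/11 minutes.

95/11 minutes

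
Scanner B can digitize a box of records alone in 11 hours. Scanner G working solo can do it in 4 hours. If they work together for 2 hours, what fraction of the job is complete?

Combined rate: 1/11 + 1/4 = (4 + 11)/44 = 15/44 per hour.
In 2 hours they complete 2·15/44 = 15/22 of the job.

15/22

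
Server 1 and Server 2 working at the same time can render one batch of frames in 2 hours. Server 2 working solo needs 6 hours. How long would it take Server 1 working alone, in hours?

3 hours

Combined rate is 1/2 per hour.
Known contribution: 1/6 per hour.
So Server 1's rate is 1/2 − 1/6 = 1/3, meaning 3 hours alone.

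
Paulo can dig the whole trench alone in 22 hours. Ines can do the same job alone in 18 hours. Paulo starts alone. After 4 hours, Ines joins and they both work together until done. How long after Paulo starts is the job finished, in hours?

In the first 4 hours Paulo alone does 4/22 = 2/11 of the job, leaving 9/11.
Once everyone is working, combined rate: 1/22 + 1/18 = (9 + 11)/198 = 20/198 = 10/99 per hour.
Remaining 9/11 at 10/99 per hour takes 81/10 hours.
Total from the start = 4 + 81/10 = 121/10 hours.

121/10 hours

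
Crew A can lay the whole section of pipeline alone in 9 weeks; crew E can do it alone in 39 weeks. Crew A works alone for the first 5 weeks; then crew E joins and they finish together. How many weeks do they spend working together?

13/4 weeks

In 5 weeks crew A does 5/9 of the job, leaving 4/9.
Crew A and crew E together work at 16/117 per week, so finishing takes 4/9 ÷ 16/117 = 13/4 weeks.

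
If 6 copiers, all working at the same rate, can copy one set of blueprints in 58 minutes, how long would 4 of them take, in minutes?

87 minutes

Total work is 6·58 = 348 copier-minutes.
With 4 copiers: 348/4 = 87 minutes.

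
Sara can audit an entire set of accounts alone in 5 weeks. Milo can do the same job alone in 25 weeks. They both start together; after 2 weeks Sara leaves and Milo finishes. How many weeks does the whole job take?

In the first 2 weeks the combined rate is 6/25, so 12/25 of the job is done, leaving 13/25.
After Sara leaves the rate is 1/25 per week; the remaining 13/25 takes 13 weeks.
Total = 2 + 13 = 15 weeks.

15 weeks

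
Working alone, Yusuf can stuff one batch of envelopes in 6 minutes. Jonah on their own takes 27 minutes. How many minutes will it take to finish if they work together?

With two workers the combined time is the product over the sum: 6·27/(6+27) = 162/33 = 54/11 minutes.

54/11 minutes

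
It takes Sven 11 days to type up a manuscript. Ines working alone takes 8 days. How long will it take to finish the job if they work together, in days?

Combined rate: 1/11 + 1/8 = (8 + 11)/88 = 19/88 per day.
Time = 1 ÷ (19/88) = 88/19 days.

88/19 days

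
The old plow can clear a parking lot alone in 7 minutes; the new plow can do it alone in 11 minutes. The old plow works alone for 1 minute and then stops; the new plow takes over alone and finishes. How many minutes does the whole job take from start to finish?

73/7 minutes

In 1 minute the old plow does 1/7 of the job, leaving 6/7.
The new plow works at 1/11 per minute, so finishing takes 6/7 ÷ 1/11 = 66/7 minutes.
Total time = 1 + 66/7 = 73/7 minutes.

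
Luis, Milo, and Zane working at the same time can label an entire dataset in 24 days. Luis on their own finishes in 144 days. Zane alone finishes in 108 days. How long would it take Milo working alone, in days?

Combined rate is 1/24 per day.
Known contribution: 1/144 + 1/108 = (3 + 4)/432 = 7/432 per day.
So Milo's rate is 1/24 − 7/432 = 11/432, meaning 432/11 days alone.

432/11 days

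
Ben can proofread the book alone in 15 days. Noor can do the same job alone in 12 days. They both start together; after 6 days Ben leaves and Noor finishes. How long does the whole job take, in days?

In the first 6 days the combined rate is 3/20, so 9/10 of the job is done, leaving 1/10.
After Ben leaves the rate is 1/12 per day; the remaining 1/10 takes 6/5 days.
Total = 6 + 6/5 = 36/5 days.

36/5 days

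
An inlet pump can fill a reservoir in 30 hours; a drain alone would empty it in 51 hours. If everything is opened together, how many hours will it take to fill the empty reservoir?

Net rate = 1/30 − 1/51 = (17 − 10)/510 = 7/510 per hour.
Filling time = 1 ÷ (7/510) = 510/7 hours.

510/7 hours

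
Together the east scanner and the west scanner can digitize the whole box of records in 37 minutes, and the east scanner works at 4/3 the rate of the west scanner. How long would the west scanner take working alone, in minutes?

259/3 minutes

Let the west scanner's rate be r; then the east scanner's rate is (4/3)r, so together (4/3 + 1)r = (7/3)r = 1/37.
Thus r = 3/259 per minute.
The west scanner alone: 259/3 minutes; the east scanner alone: 259/4 minutes.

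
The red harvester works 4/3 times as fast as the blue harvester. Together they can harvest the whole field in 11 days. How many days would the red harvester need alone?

77/4 days

Let the blue harvester's rate be r; then the red harvester's rate is (4/3)r, so together (4/3 + 1)r = (7/3)r = 1/11.
Thus r = 3/77 per day.
The blue harvester alone: 77/3 days; the red harvester alone: 77/4 days.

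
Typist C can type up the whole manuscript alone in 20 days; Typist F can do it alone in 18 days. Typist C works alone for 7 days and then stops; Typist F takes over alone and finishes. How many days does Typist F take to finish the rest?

In 7 days Typist C does 7/20 of the job, leaving 13/20.
Typist F works at 1/18 per day, so finishing takes 13/20 ÷ 1/18 = 117/10 days.

117/10 days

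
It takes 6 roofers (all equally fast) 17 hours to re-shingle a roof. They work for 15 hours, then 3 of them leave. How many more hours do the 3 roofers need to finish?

4 hours

One roofer does 1/102 of the job per hour.
After 15 hours with 6 roofers, 15/17 is done (2/17 left).
With 3 roofers the rate is 3/102 = 1/34, so the rest takes 2/17 ÷ 1/34 = 4 hours.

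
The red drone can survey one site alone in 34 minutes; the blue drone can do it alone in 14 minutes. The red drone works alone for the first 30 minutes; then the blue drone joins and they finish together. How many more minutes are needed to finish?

In 30 minutes the red drone does 30/34 = 15/17 of the job, leaving 2/17.
The red drone and the blue drone together work at 12/119 per minute, so finishing takes 2/17 ÷ 12/119 = 7/6 minutes.

7/6 minutes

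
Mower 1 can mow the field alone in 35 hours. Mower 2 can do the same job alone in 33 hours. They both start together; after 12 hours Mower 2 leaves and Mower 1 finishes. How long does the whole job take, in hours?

245/11 hours

In the first 12 hours the combined rate is 68/1155, so 272/385 of the job is done, leaving 113/385.
After Mower 2 leaves the rate is 1/35 per hour; the remaining 113/385 takes 113/11 hours.
Total = 12 + 113/11 = 245/11 hours.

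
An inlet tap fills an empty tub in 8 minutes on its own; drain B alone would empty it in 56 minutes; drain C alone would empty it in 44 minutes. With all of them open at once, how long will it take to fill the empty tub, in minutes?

Net rate = 1/8 − 1/56 − 1/44 = (77 − 11 − 14)/616 = 52/616 = 13/154 per minute.
Filling time = 1 ÷ (13/154) = 154/13 minutes.

154/13 minutes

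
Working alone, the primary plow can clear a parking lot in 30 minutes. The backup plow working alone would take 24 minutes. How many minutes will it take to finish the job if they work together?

40/3 minutes

With two workers the combined time is the product over the sum: 30·24/(30+24) = 720/54 = 40/3 minutes.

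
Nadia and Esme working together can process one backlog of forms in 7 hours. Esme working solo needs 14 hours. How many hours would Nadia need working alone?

Combined rate is 1/7 per hour.
Known contribution: 1/14 per hour.
So Nadia's rate is 1/7 − 1/14 = 1/14, meaning 14 hours alone.

14 hours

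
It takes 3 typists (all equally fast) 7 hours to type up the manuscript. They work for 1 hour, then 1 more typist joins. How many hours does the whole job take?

One typist does 1/21 of the job per hour.
After 1 hour with 3 typists, 1/7 is done (6/7 left).
With 4 typists the rate is 4/21, so the rest takes 6/7 ÷ 4/21 = 9/2 hours.
Total = 1 + 9/2 = 11/2 hours.

11/2 hours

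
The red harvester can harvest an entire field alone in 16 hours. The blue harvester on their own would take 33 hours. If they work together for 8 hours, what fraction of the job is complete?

49/66

Combined rate: 1/16 + 1/33 = (33 + 16)/528 = 49/528 per hour.
In 8 hours they complete 8·49/528 = 49/66 of the job.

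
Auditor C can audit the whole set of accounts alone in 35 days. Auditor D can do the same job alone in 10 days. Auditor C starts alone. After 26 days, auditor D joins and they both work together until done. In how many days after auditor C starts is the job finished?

In the first 26 days auditor C alone does 26/35 of the job, leaving 9/35.
Once everyone is working, combined rate: 1/35 + 1/10 = (2 + 7)/70 = 9/70 per day.
Remaining 9/35 at 9/70 per day takes 2 days.
Total from the start = 26 + 2 = 28 days.

28 days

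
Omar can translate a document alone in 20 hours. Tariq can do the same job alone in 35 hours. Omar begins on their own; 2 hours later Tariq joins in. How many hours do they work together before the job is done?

In the first 2 hours Omar alone does 2/20 = 1/10 of the job, leaving 9/10.
Once everyone is working, combined rate: 1/20 + 1/35 = (7 + 4)/140 = 11/140 per hour.
Remaining 9/10 at 11/140 per hour takes 126/11 hours.

126/11 hours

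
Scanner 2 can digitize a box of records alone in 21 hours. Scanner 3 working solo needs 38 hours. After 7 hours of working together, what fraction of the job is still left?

55/114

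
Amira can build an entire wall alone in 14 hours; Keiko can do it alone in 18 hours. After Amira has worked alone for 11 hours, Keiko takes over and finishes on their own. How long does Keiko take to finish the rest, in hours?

In 11 hours Amira does 11/14 of the job, leaving 3/14.
Keiko works at 1/18 per hour, so finishing takes 3/14 ÷ 1/18 = 27/7 hours.

27/7 hours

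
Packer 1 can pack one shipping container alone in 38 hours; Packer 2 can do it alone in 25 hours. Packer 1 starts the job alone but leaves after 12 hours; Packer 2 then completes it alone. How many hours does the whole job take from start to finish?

553/19 hours

In 12 hours Packer 1 does 12/38 = 6/19 of the job, leaving 13/19.
Packer 2 works at 1/25 per hour, so finishing takes 13/19 ÷ 1/25 = 325/19 hours.
Total time = 12 + 325/19 = 553/19 hours.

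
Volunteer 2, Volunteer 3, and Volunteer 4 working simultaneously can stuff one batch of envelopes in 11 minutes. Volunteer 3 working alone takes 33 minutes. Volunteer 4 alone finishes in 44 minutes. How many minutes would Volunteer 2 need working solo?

132/5 minutes

Combined rate is 1/11 per minute.
Known contribution: 1/33 + 1/44 = (4 + 3)/132 = 7/132 per minute.
So Volunteer 2's rate is 1/11 − 7/132 = 5/132, meaning 132/5 minutes alone.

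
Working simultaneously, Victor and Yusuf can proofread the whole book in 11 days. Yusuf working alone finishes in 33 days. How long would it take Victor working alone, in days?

33/2 days

Combined rate is 1/11 per day.
Known contribution: 1/33 per day.
So Victor's rate is 1/11 − 1/33 = 2/33, meaning 33/2 days alone.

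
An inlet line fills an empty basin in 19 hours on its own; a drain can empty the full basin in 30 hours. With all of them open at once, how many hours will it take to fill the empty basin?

570/11 hours

Net rate = 1/19 − 1/30 = (30 − 19)/570 = 11/570 per hour.
Filling time = 1 ÷ (11/570) = 570/11 hours.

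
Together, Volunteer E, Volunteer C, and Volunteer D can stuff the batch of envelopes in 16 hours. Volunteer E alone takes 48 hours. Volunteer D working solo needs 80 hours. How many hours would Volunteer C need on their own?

240/7 hours

Combined rate is 1/16 per hour.
Known contribution: 1/48 + 1/80 = (5 + 3)/240 = 8/240 = 1/30 per hour.
So Volunteer C's rate is 1/16 − 1/30 = 7/240, meaning 240/7 hours alone.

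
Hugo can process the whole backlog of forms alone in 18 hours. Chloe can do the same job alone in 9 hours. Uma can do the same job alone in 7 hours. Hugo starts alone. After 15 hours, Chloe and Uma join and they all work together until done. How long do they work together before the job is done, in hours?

7/13 hours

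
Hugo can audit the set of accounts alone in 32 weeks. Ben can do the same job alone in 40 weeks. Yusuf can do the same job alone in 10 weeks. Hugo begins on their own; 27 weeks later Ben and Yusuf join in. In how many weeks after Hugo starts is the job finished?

In the first 27 weeks Hugo alone does 27/32 of the job, leaving 5/32.
Once everyone is working, combined rate: 1/32 + 1/40 + 1/10 = (5 + 4 + 16)/160 = 25/160 = 5/32 per week.
Remaining 5/32 at 5/32 per week takes 1 week.
Total from the start = 27 + 1 = 28 weeks.

28 weeks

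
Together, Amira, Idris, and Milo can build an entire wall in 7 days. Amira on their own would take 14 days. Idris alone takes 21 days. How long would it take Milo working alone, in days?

Combined rate is 1/7 per day.
Known contribution: 1/14 + 1/21 = (3 + 2)/42 = 5/42 per day.
So Milo's rate is 1/7 − 5/42 = 1/42, meaning 42 days alone.

42 days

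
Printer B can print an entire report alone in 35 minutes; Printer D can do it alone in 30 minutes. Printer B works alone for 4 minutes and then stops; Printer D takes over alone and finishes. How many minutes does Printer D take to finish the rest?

186/7 minutes

In 4 minutes Printer B does 4/35 of the job, leaving 31/35.
Printer D works at 1/30 per minute, so finishing takes 31/35 ÷ 1/30 = 186/7 minutes.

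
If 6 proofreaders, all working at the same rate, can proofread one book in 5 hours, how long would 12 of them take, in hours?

5/2 hours

Total work is 6·5 = 30 proofreader-hours.
With 12 proofreaders: 30/12 = 5/2 hours.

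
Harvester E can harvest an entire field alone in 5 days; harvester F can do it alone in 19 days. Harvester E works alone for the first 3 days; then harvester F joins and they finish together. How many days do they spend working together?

19/12 days

In 3 days harvester E does 3/5 of the job, leaving 2/5.
Harvester E and harvester F together work at 24/95 per day, so finishing takes 2/5 ÷ 24/95 = 19/12 days.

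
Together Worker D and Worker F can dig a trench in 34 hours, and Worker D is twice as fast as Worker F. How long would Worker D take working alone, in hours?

51 hours

Let Worker F's rate be r; then Worker D's rate is 2r, so together (2 + 1)r = 3r = 1/34.
Thus r = 1/102 per hour.
Worker F alone: 102 hours; Worker D alone: 51 hours.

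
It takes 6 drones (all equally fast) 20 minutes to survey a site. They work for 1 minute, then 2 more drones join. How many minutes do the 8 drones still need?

One drone does 1/120 of the job per minute.
After 1 minute with 6 drones, 1/20 is done (19/20 left).
With 8 drones the rate is 8/120 = 1/15, so the rest takes 19/20 ÷ 1/15 = 57/4 minutes.

57/4 minutes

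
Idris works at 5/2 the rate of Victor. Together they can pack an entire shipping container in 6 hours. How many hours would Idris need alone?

42/5 hours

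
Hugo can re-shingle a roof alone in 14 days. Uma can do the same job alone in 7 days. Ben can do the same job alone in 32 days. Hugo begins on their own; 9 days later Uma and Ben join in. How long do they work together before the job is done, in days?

In the first 9 days Hugo alone does 9/14 of the job, leaving 5/14.
Once everyone is working, combined rate: 1/14 + 1/7 + 1/32 = (16 + 32 + 7)/224 = 55/224 per day.
Remaining 5/14 at 55/224 per day takes 16/11 days.

16/11 days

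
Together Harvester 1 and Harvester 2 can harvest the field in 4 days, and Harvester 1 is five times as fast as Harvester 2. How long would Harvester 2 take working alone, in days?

24 days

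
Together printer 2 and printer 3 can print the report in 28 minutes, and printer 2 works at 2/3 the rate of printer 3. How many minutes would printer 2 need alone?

70 minutes

Let printer 3's rate be r; then printer 2's rate is (2/3)r, so together (2/3 + 1)r = (5/3)r = 1/28.
Thus r = 3/140 per minute.
Printer 3 alone: 140/3 minutes; printer 2 alone: 70 minutes.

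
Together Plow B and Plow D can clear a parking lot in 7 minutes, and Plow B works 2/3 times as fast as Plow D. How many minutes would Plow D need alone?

35/3 minutes

Let Plow D's rate be r; then Plow B's rate is (2/3)r, so together (2/3 + 1)r = (5/3)r = 1/7.
Thus r = 3/35 per minute.
Plow D alone: 35/3 minutes; Plow B alone: 35/2 minutes.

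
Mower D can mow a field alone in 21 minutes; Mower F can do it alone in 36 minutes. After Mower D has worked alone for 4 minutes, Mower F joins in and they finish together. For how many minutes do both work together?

204/19 minutes

In 4 minutes Mower D does 4/21 of the job, leaving 17/21.
Mower D and Mower F together work at 19/252 per minute, so finishing takes 17/21 ÷ 19/252 = 204/19 minutes.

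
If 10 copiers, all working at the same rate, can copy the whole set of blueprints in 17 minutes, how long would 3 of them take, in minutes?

170/3 minutes

Total work is 10·17 = 170 copier-minutes.
With 3 copiers: 170/3 minutes.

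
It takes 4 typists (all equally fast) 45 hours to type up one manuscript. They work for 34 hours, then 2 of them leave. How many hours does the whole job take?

56 hours

One typist does 1/180 of the job per hour.
After 34 hours with 4 typists, 34/45 is done (11/45 left).
With 2 typists the rate is 2/180 = 1/90, so the rest takes 11/45 ÷ 1/90 = 22 hours.
Total = 34 + 22 = 56 hours.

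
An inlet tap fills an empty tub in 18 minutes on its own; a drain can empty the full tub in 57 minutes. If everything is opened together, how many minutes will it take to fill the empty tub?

342/13 minutes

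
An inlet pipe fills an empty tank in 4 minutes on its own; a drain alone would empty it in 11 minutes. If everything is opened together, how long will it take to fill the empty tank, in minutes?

Net rate = 1/4 − 1/11 = (11 − 4)/44 = 7/44 per minute.
Filling time = 1 ÷ (7/44) = 44/7 minutes.

44/7 minutes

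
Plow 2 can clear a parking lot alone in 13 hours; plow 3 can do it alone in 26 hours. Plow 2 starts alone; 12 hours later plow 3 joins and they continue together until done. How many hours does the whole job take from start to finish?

38/3 hours

In 12 hours plow 2 does 12/13 of the job, leaving 1/13.
Plow 2 and plow 3 together work at 3/26 per hour, so finishing takes 1/13 ÷ 3/26 = 2/3 hours.
Total time = 12 + 2/3 = 38/3 hours.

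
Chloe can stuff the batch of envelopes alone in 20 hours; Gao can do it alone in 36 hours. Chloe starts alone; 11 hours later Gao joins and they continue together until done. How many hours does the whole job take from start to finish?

235/14 hours

In 11 hours Chloe does 11/20 of the job, leaving 9/20.
Chloe and Gao together work at 7/90 per hour, so finishing takes 9/20 ÷ 7/90 = 81/14 hours.
Total time = 11 + 81/14 = 235/14 hours.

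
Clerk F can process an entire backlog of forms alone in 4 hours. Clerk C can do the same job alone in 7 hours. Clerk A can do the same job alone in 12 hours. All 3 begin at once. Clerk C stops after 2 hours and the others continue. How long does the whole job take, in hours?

In the first 2 hours the combined rate is 10/21, so 20/21 of the job is done, leaving 1/21.
After Clerk C leaves the rate is 1/3 per hour; the remaining 1/21 takes 1/7 hours.
Total = 2 + 1/7 = 15/7 hours.

15/7 hours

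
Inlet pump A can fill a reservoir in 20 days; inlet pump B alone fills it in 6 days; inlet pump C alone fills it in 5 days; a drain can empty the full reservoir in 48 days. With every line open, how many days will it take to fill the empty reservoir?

48/19 days

Net rate = 1/20 + 1/6 + 1/5 − 1/48 = (12 + 40 + 48 − 5)/240 = 95/240 = 19/48 per day.
Filling time = 1 ÷ (19/48) = 48/19 days.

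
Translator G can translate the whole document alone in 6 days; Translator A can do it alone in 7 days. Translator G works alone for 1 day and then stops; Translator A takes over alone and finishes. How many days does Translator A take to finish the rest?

In 1 day Translator G does 1/6 of the job, leaving 5/6.
Translator A works at 1/7 per day, so finishing takes 5/6 ÷ 1/7 = 35/6 days.

35/6 days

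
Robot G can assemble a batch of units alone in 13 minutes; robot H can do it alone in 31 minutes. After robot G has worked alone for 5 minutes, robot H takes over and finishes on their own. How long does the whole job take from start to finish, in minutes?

313/13 minutes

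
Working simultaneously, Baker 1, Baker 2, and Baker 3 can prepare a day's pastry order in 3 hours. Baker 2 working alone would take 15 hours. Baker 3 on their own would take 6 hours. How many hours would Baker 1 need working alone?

Combined rate is 1/3 per hour.
Known contribution: 1/15 + 1/6 = (2 + 5)/30 = 7/30 per hour.
So Baker 1's rate is 1/3 − 7/30 = 1/10, meaning 10 hours alone.

10 hours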